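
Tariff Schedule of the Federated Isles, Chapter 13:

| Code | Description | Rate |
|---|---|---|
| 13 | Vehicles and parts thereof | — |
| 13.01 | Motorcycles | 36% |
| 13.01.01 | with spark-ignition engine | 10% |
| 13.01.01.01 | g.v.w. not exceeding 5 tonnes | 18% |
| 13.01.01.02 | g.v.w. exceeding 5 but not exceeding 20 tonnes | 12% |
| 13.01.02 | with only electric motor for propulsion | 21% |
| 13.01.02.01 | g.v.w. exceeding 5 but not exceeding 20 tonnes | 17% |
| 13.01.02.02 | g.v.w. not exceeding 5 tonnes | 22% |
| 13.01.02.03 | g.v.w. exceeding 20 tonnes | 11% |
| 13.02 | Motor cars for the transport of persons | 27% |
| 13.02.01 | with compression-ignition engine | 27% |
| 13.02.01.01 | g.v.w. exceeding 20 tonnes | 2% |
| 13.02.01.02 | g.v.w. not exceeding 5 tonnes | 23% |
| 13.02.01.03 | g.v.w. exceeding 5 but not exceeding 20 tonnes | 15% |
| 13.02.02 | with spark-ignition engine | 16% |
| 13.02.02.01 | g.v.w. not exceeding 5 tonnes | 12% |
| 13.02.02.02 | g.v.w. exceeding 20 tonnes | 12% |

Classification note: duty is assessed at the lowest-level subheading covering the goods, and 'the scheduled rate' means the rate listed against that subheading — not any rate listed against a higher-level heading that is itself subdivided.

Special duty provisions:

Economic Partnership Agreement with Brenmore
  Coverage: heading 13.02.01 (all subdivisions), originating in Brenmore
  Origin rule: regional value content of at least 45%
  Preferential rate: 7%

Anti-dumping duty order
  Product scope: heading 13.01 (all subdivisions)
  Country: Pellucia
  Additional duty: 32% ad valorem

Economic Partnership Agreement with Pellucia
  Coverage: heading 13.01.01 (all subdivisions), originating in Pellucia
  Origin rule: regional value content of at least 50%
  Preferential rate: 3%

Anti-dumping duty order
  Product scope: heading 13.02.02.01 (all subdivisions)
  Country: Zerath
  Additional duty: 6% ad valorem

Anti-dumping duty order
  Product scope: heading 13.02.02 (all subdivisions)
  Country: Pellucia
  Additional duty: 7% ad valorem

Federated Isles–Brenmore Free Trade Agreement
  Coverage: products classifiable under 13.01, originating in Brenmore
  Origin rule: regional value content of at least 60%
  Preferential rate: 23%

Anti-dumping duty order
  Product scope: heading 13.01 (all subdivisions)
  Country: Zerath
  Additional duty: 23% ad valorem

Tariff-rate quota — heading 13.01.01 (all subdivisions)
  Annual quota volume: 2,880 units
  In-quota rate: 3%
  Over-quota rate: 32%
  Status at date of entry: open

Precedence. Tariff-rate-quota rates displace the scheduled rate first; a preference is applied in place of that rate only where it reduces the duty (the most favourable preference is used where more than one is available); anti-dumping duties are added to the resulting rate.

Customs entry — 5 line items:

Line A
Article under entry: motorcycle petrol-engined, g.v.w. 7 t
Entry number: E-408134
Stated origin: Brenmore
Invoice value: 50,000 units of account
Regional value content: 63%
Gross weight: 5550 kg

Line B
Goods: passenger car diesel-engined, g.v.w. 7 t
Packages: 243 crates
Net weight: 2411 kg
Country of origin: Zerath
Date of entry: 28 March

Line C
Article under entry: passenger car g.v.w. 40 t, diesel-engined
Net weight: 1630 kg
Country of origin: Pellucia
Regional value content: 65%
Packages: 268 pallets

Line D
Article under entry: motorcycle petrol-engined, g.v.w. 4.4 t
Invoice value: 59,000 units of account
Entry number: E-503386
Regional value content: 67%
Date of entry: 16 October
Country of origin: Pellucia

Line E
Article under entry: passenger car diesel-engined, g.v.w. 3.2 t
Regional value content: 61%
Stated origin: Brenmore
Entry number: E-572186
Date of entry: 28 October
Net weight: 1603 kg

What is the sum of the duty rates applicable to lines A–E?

62%

Line A: motorcycle → 13.01; petrol-engined → 13.01.01; g.v.w. 7 t → 13.01.01.02. Scheduled 12%. quota on 13.01.01 open → in-quota 3%; Brenmore agreement on 13.02.01: 13.01.01.02 not covered; Brenmore agreement on 13.01: RVC ≥ 60% → 23% available; preference 23% not lower than 3% → no reduction. → 3%.
Line B: passenger car → 13.02; diesel-engined → 13.02.01; g.v.w. 7 t → 13.02.01.03. Scheduled 15%. No special measure applies. → 15%.
Line C: passenger car → 13.02; diesel-engined → 13.02.01; g.v.w. 40 t → 13.02.01.01. Scheduled 2%. Pellucia agreement on 13.01.01: 13.02.01.01 not covered. → 2%.
Line D: motorcycle → 13.01; petrol-engined → 13.01.01; g.v.w. 4.4 t → 13.01.01.01. Scheduled 18%. quota on 13.01.01 open → in-quota 3%; Pellucia agreement on 13.01.01: RVC ≥ 50% → 3% available; preference 3% not lower than 3% → no reduction; anti-dumping (Pellucia, 13.01): +32%; total 3% + 32% = 35%. → 35%.
Line E: passenger car → 13.02; diesel-engined → 13.02.01; g.v.w. 3.2 t → 13.02.01.02. Scheduled 23%. Brenmore agreement on 13.02.01: RVC ≥ 45% → 7% available; Brenmore agreement on 13.01: 13.02.01.02 not covered; preferential 7%. → 7%.
Sum: 3% + 15% + 2% + 35% + 7% = 62%.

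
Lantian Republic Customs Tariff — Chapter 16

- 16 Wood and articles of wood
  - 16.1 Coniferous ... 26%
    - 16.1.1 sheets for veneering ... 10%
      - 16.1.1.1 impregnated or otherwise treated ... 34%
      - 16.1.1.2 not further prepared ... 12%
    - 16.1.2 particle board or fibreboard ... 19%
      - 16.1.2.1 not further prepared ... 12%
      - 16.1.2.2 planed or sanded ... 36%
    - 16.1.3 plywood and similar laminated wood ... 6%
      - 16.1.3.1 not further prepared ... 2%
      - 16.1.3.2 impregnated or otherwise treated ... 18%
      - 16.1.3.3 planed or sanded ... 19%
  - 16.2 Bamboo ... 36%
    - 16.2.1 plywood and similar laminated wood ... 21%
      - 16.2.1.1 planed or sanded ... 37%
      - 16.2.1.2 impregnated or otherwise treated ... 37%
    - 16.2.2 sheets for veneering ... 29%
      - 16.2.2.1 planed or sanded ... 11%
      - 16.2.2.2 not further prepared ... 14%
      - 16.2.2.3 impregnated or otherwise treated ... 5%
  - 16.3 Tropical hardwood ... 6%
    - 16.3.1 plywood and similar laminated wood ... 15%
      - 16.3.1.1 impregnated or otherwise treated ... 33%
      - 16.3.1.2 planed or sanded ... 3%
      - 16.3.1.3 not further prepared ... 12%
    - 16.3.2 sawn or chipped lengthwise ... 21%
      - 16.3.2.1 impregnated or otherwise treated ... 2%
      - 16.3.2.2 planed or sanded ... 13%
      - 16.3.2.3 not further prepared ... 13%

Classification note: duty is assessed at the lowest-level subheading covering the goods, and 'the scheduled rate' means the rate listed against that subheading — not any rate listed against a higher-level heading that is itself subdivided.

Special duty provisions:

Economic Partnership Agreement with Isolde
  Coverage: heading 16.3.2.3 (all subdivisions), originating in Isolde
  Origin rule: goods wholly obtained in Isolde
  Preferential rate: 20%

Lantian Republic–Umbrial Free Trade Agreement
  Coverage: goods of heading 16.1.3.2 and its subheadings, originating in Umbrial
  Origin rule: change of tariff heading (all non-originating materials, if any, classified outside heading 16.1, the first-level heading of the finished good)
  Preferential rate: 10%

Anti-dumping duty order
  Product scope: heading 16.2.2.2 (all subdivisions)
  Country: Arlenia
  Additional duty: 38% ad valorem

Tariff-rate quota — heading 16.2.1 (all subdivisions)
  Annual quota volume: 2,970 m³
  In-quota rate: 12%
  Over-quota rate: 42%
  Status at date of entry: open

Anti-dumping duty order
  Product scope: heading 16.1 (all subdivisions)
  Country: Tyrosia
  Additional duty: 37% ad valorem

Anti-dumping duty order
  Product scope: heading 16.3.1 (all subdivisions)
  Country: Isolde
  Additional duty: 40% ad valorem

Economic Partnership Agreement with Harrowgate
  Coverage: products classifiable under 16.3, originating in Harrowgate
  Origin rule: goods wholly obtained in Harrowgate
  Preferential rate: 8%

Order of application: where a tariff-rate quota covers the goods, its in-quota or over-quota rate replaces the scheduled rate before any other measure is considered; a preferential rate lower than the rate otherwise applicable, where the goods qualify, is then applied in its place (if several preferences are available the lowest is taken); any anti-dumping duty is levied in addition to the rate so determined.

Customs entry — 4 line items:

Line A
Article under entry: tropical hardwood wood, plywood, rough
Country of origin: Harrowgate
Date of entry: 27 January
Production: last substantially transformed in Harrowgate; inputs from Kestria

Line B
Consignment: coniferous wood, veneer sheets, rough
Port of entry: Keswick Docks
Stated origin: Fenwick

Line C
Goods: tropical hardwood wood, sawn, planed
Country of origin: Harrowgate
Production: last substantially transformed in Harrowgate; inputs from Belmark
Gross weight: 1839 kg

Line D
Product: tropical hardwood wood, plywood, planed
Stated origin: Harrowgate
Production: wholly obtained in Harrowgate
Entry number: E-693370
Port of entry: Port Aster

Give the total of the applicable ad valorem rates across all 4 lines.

Line A: tropical hardwood → 16.3; plywood → 16.3.1; rough → 16.3.1.3. Scheduled 12%. Harrowgate agreement on 16.3: not wholly obtained. → 12%.
Line B: coniferous → 16.1; veneer sheets → 16.1.1; rough → 16.1.1.2. Scheduled 12%. No special measure applies. → 12%.
Line C: tropical hardwood → 16.3; sawn → 16.3.2; planed → 16.3.2.2. Scheduled 13%. Harrowgate agreement on 16.3: not wholly obtained. → 13%.
Line D: tropical hardwood → 16.3; plywood → 16.3.1; planed → 16.3.1.2. Scheduled 3%. Harrowgate agreement on 16.3: wholly obtained → 8% available; preference 8% not lower than 3% → no reduction. → 3%.
Sum: 12% + 12% + 13% + 3% = 40%.

40%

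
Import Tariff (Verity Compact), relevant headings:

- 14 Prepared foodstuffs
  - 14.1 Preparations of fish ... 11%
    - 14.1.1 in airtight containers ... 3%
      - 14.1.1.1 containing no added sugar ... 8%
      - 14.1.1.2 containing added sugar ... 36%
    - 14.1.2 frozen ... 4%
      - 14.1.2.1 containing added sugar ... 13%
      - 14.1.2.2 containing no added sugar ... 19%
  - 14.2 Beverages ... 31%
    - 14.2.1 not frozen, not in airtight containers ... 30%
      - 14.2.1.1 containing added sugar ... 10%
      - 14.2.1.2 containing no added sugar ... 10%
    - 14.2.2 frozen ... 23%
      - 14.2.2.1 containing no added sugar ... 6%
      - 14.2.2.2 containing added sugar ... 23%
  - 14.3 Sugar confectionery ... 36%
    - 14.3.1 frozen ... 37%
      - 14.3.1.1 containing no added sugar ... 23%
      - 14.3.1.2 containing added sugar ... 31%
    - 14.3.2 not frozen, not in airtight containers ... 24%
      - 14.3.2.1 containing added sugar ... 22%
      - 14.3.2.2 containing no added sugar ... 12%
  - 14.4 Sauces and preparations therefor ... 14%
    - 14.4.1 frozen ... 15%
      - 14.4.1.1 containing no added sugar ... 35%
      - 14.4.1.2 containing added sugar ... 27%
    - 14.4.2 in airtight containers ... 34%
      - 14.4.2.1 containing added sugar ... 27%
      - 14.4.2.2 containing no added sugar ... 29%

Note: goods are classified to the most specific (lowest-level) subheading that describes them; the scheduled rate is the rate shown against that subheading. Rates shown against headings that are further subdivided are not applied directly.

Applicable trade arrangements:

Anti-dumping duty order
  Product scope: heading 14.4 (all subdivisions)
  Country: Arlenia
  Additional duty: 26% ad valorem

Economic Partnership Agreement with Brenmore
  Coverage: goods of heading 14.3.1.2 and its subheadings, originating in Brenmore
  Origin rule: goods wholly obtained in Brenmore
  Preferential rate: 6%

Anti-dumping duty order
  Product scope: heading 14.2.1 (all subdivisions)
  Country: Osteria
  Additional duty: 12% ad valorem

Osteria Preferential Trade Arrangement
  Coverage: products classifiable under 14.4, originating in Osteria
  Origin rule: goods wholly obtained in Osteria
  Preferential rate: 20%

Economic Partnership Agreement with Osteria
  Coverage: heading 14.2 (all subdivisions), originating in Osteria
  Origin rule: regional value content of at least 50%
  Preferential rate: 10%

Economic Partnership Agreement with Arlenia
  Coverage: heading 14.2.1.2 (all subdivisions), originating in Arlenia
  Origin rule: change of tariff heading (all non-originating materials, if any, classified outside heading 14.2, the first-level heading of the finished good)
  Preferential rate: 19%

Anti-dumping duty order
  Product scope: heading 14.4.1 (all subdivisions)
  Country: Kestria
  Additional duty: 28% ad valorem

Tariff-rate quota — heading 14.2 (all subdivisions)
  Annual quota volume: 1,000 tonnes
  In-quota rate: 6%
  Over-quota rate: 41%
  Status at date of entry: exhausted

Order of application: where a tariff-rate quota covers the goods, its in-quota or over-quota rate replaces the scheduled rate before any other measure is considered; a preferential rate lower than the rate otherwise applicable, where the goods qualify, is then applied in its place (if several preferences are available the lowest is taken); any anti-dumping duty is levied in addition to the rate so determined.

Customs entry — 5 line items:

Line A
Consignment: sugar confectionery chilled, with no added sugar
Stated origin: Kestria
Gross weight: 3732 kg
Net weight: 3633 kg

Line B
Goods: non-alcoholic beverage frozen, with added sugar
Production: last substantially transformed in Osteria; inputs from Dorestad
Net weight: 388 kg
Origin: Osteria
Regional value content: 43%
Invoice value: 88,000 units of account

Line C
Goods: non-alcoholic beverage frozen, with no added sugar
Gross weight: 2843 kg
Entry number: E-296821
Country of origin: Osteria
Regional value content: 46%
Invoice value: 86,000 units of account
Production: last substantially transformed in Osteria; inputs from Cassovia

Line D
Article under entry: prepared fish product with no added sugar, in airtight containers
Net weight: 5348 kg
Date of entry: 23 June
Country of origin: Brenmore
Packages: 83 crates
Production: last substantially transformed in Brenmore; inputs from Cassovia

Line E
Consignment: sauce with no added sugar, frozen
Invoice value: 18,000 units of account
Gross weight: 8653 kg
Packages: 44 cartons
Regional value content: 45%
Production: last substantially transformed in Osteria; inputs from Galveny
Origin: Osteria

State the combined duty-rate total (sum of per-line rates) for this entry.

Line A: sugar confectionery → 14.3; chilled → 14.3.2; with no added sugar → 14.3.2.2. Scheduled 12%. No special measure applies. → 12%.
Line B: non-alcoholic beverage → 14.2; frozen → 14.2.2; with added sugar → 14.2.2.2. Scheduled 23%. quota on 14.2 exhausted → over-quota 41%; Osteria agreement on 14.4: 14.2.2.2 not covered; Osteria agreement on 14.2: RVC < 50%. → 41%.
Line C: non-alcoholic beverage → 14.2; frozen → 14.2.2; with no added sugar → 14.2.2.1. Scheduled 6%. quota on 14.2 exhausted → over-quota 41%; Osteria agreement on 14.4: 14.2.2.1 not covered; Osteria agreement on 14.2: RVC < 50%. → 41%.
Line D: prepared fish product → 14.1; in airtight containers → 14.1.1; with no added sugar → 14.1.1.1. Scheduled 8%. Brenmore agreement on 14.3.1.2: 14.1.1.1 not covered. → 8%.
Line E: sauce → 14.4; frozen → 14.4.1; with no added sugar → 14.4.1.1. Scheduled 35%. Osteria agreement on 14.4: not wholly obtained; Osteria agreement on 14.2: 14.4.1.1 not covered. → 35%.
Sum: 12% + 41% + 41% + 8% + 35% = 137%.

137%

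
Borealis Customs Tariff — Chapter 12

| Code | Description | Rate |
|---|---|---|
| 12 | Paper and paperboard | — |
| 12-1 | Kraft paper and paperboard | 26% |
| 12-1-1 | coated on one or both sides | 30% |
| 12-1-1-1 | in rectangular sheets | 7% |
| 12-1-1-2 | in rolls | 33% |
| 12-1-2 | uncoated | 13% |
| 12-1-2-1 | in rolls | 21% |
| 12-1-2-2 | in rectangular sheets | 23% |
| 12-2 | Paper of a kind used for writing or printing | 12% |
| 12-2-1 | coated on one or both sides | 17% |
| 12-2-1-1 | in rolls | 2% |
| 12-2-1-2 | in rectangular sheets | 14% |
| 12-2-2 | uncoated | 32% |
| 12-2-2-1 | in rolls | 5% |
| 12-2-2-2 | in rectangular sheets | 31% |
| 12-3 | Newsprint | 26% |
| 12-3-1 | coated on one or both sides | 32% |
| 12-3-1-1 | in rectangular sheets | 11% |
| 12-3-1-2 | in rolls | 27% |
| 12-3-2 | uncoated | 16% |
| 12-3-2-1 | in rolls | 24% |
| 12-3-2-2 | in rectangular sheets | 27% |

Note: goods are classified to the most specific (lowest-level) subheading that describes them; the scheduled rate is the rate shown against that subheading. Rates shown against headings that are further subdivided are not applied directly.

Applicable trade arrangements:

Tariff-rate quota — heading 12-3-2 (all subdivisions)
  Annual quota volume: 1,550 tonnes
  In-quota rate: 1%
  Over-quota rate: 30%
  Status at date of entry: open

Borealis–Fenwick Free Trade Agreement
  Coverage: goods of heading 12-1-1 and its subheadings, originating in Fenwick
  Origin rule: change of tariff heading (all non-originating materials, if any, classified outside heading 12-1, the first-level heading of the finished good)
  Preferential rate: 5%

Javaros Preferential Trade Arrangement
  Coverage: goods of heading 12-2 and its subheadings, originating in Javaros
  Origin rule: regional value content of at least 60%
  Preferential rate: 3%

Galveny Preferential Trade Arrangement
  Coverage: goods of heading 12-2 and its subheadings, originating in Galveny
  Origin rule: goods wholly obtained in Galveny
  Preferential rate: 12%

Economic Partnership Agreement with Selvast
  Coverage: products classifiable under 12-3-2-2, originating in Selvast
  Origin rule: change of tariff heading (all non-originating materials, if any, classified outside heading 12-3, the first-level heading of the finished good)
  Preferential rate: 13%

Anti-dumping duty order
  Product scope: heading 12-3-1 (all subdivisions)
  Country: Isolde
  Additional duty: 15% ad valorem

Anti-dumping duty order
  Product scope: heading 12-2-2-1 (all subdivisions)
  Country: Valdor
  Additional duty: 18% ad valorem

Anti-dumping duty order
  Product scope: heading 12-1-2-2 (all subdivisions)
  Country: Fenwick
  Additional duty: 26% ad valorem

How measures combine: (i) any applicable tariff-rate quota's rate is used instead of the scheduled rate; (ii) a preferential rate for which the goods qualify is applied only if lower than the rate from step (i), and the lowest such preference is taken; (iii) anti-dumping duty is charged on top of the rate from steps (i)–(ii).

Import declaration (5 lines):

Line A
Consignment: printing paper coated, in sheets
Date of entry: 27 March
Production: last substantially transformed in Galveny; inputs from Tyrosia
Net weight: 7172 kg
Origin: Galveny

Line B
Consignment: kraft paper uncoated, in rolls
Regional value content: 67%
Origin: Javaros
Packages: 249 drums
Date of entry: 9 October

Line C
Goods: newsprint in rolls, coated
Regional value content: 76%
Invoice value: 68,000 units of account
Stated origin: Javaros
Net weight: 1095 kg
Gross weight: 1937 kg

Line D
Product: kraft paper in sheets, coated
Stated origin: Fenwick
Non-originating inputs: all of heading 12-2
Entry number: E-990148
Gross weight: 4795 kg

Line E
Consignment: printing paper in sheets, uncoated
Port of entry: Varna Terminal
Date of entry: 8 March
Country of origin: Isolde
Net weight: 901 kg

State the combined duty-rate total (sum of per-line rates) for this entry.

Line A: printing paper → 12-2; coated → 12-2-1; in sheets → 12-2-1-2. Scheduled 14%. Galveny agreement on 12-2: not wholly obtained. → 14%.
Line B: kraft paper → 12-1; uncoated → 12-1-2; in rolls → 12-1-2-1. Scheduled 21%. Javaros agreement on 12-2: 12-1-2-1 not covered. → 21%.
Line C: newsprint → 12-3; coated → 12-3-1; in rolls → 12-3-1-2. Scheduled 27%. Javaros agreement on 12-2: 12-3-1-2 not covered. → 27%.
Line D: kraft paper → 12-1; coated → 12-1-1; in sheets → 12-1-1-1. Scheduled 7%. Fenwick agreement on 12-1-1: CTH met → 5% available; preferential 5%. → 5%.
Line E: printing paper → 12-2; uncoated → 12-2-2; in sheets → 12-2-2-2. Scheduled 31%. No special measure applies. → 31%.
Sum: 14% + 21% + 27% + 5% + 31% = 98%.

98%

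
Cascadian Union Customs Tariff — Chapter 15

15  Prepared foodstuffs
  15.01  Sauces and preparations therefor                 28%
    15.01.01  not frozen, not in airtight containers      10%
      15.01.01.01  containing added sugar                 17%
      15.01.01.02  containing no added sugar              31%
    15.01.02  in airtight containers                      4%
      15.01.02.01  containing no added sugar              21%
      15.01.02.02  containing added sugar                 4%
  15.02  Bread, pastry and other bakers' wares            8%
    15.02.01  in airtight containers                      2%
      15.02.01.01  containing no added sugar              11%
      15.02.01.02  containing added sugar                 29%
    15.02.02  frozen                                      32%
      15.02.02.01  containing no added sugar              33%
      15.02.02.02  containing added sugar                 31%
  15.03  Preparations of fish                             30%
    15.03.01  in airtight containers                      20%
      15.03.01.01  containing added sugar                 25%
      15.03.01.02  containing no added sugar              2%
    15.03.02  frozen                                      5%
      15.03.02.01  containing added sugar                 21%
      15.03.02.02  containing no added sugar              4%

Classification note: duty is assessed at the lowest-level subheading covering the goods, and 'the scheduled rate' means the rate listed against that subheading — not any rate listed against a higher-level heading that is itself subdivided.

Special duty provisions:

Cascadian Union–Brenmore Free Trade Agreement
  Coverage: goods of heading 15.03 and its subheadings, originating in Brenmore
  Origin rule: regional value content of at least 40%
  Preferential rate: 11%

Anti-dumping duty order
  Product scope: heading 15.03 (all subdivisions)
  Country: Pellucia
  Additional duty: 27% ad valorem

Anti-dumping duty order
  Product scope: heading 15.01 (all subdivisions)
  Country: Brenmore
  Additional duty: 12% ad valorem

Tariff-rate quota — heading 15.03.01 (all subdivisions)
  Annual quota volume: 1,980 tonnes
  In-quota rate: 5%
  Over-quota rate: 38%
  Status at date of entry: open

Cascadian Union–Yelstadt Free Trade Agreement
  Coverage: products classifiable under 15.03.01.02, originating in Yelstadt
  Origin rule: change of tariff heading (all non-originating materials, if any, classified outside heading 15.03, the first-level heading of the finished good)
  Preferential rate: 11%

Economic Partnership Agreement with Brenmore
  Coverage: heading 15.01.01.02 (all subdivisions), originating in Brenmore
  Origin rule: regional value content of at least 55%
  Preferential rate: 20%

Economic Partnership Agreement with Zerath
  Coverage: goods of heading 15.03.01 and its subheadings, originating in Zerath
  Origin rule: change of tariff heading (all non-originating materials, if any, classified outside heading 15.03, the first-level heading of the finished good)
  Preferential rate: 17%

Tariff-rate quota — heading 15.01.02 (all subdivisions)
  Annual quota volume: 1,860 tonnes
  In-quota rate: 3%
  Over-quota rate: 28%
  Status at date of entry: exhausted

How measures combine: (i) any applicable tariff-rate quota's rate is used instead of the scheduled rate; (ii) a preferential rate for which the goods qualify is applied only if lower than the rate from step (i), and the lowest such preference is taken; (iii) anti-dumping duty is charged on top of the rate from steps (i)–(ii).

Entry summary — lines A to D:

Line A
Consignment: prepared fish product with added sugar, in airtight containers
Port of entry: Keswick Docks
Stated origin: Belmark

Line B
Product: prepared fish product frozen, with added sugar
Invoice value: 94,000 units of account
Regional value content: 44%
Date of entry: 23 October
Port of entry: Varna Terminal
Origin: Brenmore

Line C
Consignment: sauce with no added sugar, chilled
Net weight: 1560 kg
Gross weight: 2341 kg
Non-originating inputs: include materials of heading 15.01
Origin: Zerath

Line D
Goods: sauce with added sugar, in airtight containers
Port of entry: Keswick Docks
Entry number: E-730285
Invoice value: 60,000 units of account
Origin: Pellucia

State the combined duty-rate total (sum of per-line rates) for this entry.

75%

Line A: prepared fish product → 15.03; in airtight containers → 15.03.01; with added sugar → 15.03.01.01. Scheduled 25%. quota on 15.03.01 open → in-quota 5%. → 5%.
Line B: prepared fish product → 15.03; frozen → 15.03.02; with added sugar → 15.03.02.01. Scheduled 21%. Brenmore agreement on 15.03: RVC ≥ 40% → 11% available; Brenmore agreement on 15.01.01.02: 15.03.02.01 not covered; preferential 11%. → 11%.
Line C: sauce → 15.01; chilled → 15.01.01; with no added sugar → 15.01.01.02. Scheduled 31%. Zerath agreement on 15.03.01: 15.01.01.02 not covered. → 31%.
Line D: sauce → 15.01; in airtight containers → 15.01.02; with added sugar → 15.01.02.02. Scheduled 4%. quota on 15.01.02 exhausted → over-quota 28%. → 28%.
Sum: 5% + 11% + 31% + 28% = 75%.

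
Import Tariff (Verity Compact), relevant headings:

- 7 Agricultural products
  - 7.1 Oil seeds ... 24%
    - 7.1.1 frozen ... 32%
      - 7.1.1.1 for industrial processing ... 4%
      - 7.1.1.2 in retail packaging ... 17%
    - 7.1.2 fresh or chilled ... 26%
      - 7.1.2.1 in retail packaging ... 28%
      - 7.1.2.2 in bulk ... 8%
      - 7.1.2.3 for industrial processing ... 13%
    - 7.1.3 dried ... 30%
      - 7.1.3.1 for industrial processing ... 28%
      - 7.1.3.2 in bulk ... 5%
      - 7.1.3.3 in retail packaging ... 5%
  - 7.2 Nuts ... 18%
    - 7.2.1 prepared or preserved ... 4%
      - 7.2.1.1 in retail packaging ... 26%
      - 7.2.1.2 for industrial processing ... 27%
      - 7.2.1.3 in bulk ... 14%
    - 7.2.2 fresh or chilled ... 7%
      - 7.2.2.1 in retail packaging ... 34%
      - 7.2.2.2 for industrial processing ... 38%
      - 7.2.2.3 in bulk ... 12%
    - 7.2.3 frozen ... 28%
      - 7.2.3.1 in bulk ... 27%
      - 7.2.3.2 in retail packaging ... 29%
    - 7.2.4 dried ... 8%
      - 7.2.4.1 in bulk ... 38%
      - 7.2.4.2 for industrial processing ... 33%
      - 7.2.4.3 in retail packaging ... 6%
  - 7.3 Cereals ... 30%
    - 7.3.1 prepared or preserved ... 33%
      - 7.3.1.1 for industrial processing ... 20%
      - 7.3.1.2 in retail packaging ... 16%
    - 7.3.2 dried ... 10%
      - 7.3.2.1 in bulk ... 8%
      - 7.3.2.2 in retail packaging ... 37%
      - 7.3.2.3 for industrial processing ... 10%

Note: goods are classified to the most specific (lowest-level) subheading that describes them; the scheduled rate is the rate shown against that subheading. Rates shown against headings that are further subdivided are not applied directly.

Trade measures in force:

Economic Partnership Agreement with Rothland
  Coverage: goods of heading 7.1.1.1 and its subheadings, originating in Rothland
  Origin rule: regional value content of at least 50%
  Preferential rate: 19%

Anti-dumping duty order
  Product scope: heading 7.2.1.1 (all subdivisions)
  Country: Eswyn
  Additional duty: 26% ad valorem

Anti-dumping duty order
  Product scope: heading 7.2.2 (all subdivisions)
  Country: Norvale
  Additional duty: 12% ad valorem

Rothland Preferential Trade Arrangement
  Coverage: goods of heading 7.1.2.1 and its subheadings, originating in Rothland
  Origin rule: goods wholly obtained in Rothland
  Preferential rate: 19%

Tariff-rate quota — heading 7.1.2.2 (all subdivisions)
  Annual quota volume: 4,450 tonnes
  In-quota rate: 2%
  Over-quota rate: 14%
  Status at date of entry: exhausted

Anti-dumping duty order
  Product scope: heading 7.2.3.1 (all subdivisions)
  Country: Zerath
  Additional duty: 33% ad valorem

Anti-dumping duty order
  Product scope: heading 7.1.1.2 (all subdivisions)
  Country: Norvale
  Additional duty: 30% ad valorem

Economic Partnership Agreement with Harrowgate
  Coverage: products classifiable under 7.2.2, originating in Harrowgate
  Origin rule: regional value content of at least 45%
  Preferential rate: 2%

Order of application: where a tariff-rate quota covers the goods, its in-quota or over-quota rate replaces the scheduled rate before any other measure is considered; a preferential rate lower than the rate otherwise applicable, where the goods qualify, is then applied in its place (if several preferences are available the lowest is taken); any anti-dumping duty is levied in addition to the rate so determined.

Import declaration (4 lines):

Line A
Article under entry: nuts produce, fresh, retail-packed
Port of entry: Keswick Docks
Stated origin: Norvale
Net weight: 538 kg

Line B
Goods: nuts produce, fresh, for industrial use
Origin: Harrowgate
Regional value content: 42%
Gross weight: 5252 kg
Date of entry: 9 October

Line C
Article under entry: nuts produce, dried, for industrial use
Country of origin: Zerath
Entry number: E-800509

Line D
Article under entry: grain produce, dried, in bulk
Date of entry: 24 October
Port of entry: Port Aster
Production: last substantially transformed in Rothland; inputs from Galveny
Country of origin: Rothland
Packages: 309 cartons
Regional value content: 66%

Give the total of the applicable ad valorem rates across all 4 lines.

Line A: nuts → 7.2; fresh → 7.2.2; retail-packed → 7.2.2.1. Scheduled 34%. anti-dumping (Norvale, 7.2.2): +12%; total 34% + 12% = 46%. → 46%.
Line B: nuts → 7.2; fresh → 7.2.2; for industrial use → 7.2.2.2. Scheduled 38%. Harrowgate agreement on 7.2.2: RVC < 45%. → 38%.
Line C: nuts → 7.2; dried → 7.2.4; for industrial use → 7.2.4.2. Scheduled 33%. No special measure applies. → 33%.
Line D: grain → 7.3; dried → 7.3.2; in bulk → 7.3.2.1. Scheduled 8%. Rothland agreement on 7.1.1.1: 7.3.2.1 not covered; Rothland agreement on 7.1.2.1: 7.3.2.1 not covered. → 8%.
Sum: 46% + 38% + 33% + 8% = 125%.

125%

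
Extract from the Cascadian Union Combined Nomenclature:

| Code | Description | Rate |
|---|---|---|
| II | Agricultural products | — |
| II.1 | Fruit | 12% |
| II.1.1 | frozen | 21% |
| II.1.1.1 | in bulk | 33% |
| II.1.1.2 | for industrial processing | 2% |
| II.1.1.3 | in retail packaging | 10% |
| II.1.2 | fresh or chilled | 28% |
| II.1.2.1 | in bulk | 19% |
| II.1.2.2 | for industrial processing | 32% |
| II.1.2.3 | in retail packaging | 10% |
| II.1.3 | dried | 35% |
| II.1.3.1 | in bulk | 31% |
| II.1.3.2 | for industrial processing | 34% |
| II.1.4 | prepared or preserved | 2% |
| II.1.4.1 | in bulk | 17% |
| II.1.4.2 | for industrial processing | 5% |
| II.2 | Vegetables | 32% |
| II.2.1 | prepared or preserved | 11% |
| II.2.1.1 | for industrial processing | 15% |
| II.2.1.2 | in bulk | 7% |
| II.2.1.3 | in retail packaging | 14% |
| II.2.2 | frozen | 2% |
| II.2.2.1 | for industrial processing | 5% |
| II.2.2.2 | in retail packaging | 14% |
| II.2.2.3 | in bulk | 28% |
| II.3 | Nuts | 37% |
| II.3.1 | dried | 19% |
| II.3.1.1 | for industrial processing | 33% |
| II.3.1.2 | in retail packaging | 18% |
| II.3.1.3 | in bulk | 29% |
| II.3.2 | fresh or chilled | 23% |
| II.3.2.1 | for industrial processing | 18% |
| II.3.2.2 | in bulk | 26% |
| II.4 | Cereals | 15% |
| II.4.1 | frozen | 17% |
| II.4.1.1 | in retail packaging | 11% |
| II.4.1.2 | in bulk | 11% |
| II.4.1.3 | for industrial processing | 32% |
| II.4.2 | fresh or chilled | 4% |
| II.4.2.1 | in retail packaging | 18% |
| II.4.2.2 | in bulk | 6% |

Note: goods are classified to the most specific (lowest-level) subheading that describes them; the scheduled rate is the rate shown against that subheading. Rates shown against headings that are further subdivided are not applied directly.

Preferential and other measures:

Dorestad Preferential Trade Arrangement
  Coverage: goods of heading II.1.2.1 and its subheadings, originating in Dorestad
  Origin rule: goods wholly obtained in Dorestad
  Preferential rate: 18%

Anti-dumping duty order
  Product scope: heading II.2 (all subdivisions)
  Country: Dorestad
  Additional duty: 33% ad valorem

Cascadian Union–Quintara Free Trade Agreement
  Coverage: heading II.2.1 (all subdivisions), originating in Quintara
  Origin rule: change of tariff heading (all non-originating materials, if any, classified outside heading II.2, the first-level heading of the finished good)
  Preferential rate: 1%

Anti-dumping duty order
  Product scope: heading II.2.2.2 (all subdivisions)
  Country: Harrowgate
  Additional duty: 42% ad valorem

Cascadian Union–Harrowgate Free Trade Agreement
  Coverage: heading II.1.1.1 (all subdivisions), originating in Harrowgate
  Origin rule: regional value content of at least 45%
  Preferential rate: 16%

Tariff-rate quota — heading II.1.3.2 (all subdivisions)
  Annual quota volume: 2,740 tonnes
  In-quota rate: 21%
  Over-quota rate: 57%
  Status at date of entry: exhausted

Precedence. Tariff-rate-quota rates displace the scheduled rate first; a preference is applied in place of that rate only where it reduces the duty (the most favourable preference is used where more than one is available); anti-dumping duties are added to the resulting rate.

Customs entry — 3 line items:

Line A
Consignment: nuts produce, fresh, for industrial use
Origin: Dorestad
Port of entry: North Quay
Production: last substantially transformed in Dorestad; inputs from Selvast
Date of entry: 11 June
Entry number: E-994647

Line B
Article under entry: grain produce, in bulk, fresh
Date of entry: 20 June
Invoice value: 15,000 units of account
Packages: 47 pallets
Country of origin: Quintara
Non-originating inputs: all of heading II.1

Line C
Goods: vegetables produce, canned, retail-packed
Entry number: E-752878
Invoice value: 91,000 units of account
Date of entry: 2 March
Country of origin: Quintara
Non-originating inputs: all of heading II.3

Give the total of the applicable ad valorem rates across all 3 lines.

25%

Line A: nuts → II.3; fresh → II.3.2; for industrial use → II.3.2.1. Scheduled 18%. Dorestad agreement on II.1.2.1: II.3.2.1 not covered. → 18%.
Line B: grain → II.4; fresh → II.4.2; in bulk → II.4.2.2. Scheduled 6%. Quintara agreement on II.2.1: II.4.2.2 not covered. → 6%.
Line C: vegetables → II.2; canned → II.2.1; retail-packed → II.2.1.3. Scheduled 14%. Quintara agreement on II.2.1: CTH met → 1% available; preferential 1%. → 1%.
Sum: 18% + 6% + 1% = 25%.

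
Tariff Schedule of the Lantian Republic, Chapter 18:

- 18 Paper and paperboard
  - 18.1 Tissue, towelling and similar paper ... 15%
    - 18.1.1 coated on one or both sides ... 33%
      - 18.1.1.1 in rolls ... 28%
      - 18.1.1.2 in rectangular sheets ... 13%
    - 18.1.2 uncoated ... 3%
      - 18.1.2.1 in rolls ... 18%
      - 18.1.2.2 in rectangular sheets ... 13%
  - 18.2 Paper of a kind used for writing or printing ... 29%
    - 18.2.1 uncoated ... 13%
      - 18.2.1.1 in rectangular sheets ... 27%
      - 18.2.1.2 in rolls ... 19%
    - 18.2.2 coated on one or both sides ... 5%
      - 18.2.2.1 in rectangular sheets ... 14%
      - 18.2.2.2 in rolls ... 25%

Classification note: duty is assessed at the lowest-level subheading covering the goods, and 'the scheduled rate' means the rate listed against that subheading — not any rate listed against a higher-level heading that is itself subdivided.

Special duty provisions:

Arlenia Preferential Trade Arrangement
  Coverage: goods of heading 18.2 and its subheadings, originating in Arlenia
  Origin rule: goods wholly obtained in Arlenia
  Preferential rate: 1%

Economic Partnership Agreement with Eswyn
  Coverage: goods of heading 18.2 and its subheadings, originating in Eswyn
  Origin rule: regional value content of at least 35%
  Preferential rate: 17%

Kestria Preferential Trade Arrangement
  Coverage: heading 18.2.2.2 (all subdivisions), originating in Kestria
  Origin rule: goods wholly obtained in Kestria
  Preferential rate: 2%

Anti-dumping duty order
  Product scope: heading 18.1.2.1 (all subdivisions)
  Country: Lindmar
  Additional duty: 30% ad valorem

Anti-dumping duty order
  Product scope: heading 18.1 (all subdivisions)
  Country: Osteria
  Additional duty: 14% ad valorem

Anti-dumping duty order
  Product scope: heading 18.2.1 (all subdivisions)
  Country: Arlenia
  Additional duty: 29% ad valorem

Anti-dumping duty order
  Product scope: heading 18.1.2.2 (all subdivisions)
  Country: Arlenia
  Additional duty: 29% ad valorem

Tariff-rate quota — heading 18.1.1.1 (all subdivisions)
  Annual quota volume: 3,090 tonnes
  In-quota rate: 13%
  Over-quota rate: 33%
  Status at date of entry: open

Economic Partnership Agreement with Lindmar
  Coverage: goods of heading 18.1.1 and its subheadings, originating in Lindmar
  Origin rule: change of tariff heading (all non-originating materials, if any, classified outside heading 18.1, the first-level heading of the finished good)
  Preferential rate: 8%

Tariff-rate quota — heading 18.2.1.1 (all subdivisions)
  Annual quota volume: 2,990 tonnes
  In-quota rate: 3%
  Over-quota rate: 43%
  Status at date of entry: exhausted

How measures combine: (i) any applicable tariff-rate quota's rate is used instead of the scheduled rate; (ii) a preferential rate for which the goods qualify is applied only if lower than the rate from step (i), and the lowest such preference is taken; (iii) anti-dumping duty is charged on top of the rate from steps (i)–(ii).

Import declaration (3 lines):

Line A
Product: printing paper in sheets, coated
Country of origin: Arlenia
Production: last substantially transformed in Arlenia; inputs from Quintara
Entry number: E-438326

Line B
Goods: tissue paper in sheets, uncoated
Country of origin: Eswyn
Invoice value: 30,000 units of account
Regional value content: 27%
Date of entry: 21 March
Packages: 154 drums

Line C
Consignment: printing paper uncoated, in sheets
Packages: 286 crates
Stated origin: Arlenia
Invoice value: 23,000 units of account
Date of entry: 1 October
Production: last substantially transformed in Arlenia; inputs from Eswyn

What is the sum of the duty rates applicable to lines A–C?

Line A: printing paper → 18.2; coated → 18.2.2; in sheets → 18.2.2.1. Scheduled 14%. Arlenia agreement on 18.2: not wholly obtained. → 14%.
Line B: tissue paper → 18.1; uncoated → 18.1.2; in sheets → 18.1.2.2. Scheduled 13%. Eswyn agreement on 18.2: 18.1.2.2 not covered. → 13%.
Line C: printing paper → 18.2; uncoated → 18.2.1; in sheets → 18.2.1.1. Scheduled 27%. quota on 18.2.1.1 exhausted → over-quota 43%; Arlenia agreement on 18.2: not wholly obtained; anti-dumping (Arlenia, 18.2.1): +29%; total 43% + 29% = 72%. → 72%.
Sum: 14% + 13% + 72% = 99%.

99%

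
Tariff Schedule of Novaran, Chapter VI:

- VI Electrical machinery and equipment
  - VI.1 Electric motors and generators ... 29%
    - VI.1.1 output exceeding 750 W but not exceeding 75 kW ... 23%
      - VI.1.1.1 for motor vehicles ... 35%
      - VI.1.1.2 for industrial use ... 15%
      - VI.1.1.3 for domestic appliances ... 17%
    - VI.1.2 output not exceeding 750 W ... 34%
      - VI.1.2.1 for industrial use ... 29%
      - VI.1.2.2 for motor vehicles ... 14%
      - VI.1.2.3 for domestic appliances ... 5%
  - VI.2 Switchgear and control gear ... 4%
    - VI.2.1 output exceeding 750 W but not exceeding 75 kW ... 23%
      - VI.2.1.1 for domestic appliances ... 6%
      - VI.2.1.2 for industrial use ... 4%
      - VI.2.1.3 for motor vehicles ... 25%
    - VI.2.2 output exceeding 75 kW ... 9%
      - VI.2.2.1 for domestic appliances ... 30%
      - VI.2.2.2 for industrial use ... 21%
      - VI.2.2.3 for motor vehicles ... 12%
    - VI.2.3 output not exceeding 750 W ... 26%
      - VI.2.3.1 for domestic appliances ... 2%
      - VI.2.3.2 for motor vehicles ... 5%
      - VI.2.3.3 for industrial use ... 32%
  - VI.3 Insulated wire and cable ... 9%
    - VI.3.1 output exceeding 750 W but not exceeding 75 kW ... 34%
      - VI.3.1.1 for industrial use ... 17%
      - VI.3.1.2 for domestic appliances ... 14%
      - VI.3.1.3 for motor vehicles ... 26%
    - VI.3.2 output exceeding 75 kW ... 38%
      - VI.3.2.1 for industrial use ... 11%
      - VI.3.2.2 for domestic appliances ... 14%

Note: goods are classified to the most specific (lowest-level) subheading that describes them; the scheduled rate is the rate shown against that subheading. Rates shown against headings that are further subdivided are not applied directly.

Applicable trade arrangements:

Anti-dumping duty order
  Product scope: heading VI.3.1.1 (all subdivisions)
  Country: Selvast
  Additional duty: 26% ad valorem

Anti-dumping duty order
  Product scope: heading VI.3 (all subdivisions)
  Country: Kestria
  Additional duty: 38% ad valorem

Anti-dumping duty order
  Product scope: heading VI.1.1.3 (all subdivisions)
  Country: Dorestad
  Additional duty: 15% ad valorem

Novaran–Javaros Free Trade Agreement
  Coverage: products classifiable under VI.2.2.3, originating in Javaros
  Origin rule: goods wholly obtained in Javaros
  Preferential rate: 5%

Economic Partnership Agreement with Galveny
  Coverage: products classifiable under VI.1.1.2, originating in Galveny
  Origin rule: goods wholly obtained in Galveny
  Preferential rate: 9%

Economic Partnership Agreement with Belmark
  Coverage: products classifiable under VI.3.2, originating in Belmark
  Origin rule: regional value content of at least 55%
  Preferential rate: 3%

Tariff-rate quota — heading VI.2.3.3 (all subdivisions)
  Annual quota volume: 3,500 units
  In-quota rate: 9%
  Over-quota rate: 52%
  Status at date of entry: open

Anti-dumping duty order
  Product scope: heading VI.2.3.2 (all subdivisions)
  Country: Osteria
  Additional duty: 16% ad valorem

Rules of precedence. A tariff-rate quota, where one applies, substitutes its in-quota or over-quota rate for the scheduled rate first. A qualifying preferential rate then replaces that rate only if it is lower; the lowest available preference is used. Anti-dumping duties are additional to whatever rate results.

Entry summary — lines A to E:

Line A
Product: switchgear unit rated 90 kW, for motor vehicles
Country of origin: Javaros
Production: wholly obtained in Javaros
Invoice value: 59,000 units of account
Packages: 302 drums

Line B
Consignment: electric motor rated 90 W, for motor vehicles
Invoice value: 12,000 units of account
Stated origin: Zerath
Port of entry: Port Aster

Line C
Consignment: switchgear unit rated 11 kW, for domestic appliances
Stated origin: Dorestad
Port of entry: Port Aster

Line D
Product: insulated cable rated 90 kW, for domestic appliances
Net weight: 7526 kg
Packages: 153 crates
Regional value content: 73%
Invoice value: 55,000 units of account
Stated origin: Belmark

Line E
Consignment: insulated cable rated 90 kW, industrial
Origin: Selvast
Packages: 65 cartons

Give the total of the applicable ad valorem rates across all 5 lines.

Line A: switchgear unit → VI.2; rated 90 kW → VI.2.2; for motor vehicles → VI.2.2.3. Scheduled 12%. Javaros agreement on VI.2.2.3: wholly obtained → 5% available; preferential 5%. → 5%.
Line B: electric motor → VI.1; rated 90 W → VI.1.2; for motor vehicles → VI.1.2.2. Scheduled 14%. No special measure applies. → 14%.
Line C: switchgear unit → VI.2; rated 11 kW → VI.2.1; for domestic appliances → VI.2.1.1. Scheduled 6%. No special measure applies. → 6%.
Line D: insulated cable → VI.3; rated 90 kW → VI.3.2; for domestic appliances → VI.3.2.2. Scheduled 14%. Belmark agreement on VI.3.2: RVC ≥ 55% → 3% available; preferential 3%. → 3%.
Line E: insulated cable → VI.3; rated 90 kW → VI.3.2; industrial → VI.3.2.1. Scheduled 11%. No special measure applies. → 11%.
Sum: 5% + 14% + 6% + 3% + 11% = 39%.

39%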